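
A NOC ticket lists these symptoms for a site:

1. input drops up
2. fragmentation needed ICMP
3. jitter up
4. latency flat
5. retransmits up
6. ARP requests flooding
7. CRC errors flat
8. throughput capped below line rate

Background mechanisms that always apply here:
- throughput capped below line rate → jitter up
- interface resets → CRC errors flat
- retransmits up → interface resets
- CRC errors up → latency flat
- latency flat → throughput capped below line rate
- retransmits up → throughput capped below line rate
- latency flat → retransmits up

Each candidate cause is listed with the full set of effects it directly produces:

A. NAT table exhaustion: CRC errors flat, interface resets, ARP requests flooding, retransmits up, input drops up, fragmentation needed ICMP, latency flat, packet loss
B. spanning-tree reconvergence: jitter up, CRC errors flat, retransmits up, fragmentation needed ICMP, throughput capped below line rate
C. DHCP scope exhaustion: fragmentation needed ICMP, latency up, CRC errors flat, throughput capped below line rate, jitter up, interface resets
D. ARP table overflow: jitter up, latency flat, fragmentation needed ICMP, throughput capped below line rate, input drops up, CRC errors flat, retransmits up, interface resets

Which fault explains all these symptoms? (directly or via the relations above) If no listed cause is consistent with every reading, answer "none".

Per-candidate check:
(A) NAT table exhaustion — input drops up +; fragmentation needed ICMP +; jitter up + (through latency flat → throughput capped below line rate → jitter up); latency flat +; retransmits up +; ARP requests flooding +; CRC errors flat +; throughput capped below line rate + (through latency flat → throughput capped below line rate)
(B) spanning-tree reconvergence — input drops up -; fragmentation needed ICMP +; jitter up +; latency flat -; retransmits up +; ARP requests flooding -; CRC errors flat +; throughput capped below line rate +
(C) DHCP scope exhaustion — input drops up -; fragmentation needed ICMP +; jitter up +; latency flat -; retransmits up -; ARP requests flooding -; CRC errors flat +; throughput capped below line rate +
(D) ARP table overflow — input drops up +; fragmentation needed ICMP +; jitter up +; latency flat +; retransmits up +; ARP requests flooding -; CRC errors flat +; throughput capped below line rate +
(A) alone accounts for all the evidence.

A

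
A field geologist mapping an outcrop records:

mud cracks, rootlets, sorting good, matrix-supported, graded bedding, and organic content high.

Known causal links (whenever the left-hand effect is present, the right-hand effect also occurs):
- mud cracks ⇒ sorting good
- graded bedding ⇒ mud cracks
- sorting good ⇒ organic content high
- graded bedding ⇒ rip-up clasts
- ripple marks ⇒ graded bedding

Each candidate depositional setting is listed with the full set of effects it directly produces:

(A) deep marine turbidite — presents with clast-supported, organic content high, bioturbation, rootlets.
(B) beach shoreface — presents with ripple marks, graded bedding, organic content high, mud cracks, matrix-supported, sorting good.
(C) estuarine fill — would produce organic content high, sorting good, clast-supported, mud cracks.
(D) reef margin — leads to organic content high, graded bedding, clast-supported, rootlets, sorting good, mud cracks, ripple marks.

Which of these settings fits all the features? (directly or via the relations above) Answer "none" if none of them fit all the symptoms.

none

For each candidate, compare predicted effects to what was observed:
(A) deep marine turbidite — fails on mud cracks, sorting good, matrix-supported, graded bedding (predicts clast-supported, not matrix-supported)
(B) beach shoreface — mud cracks ✓; rootlets ✗; sorting good ✓; matrix-supported ✓; graded bedding ✓; organic content high ✓
(C) estuarine fill — fails on rootlets, matrix-supported, graded bedding (predicts clast-supported, not matrix-supported)
(D) reef margin — mud cracks ✓; rootlets ✓; sorting good ✓; matrix-supported ✗; graded bedding ✓; organic content high ✓
No candidate is consistent with all observations.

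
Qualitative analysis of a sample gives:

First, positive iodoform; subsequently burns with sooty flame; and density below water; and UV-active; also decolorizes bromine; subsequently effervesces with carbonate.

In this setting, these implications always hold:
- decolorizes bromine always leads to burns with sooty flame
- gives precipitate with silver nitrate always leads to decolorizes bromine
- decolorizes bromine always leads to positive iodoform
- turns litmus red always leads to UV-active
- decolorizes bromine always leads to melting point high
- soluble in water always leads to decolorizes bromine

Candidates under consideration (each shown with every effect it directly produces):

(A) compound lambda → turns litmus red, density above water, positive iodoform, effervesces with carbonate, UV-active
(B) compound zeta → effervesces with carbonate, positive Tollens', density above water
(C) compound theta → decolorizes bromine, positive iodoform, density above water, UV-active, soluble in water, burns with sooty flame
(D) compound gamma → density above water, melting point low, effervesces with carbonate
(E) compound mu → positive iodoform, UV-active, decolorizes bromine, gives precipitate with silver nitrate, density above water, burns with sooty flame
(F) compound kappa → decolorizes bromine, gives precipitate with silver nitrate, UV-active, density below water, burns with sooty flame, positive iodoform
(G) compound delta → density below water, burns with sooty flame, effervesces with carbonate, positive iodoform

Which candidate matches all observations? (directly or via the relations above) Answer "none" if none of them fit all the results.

Testing each hypothesis:
(A) compound lambda — fails on burns with sooty flame, density below water, decolorizes bromine (predicts density above water, not density below water)
(B) compound zeta — positive iodoform NO; burns with sooty flame NO; density below water NO; UV-active NO; decolorizes bromine NO; effervesces with carbonate yes
(C) compound theta — positive iodoform yes; burns with sooty flame yes; density below water NO; UV-active yes; decolorizes bromine yes; effervesces with carbonate NO
(D) compound gamma — positive iodoform NO; burns with sooty flame NO; density below water NO; UV-active NO; decolorizes bromine NO; effervesces with carbonate yes
(E) compound mu — fails on density below water, effervesces with carbonate (predicts density above water, not density below water)
(F) compound kappa — does not account for effervesces with carbonate
(G) compound delta — does not account for UV-active, decolorizes bromine
None of the listed candidates fits everything.

none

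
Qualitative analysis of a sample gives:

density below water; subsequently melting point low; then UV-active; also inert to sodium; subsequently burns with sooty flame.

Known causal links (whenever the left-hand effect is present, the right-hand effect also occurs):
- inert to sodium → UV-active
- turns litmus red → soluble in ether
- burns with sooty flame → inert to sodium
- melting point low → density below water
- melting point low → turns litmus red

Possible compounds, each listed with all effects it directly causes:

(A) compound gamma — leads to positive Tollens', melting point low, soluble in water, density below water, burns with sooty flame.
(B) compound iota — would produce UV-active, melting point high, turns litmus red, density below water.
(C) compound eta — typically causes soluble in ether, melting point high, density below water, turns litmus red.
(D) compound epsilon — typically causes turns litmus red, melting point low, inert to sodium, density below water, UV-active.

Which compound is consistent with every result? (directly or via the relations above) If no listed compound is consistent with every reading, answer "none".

Checking each candidate against the observations:
(A) compound gamma — accounts for every observation (UV-active via burns with sooty flame → inert to sodium → UV-active)
(B) compound iota — fails on melting point low, inert to sodium, burns with sooty flame (predicts melting point high, not melting point low)
(C) compound eta — density below water +; melting point low -; UV-active -; inert to sodium -; burns with sooty flame -
(D) compound epsilon — density below water +; melting point low +; UV-active +; inert to sodium +; burns with sooty flame -
Only (A) is consistent with every observation.

A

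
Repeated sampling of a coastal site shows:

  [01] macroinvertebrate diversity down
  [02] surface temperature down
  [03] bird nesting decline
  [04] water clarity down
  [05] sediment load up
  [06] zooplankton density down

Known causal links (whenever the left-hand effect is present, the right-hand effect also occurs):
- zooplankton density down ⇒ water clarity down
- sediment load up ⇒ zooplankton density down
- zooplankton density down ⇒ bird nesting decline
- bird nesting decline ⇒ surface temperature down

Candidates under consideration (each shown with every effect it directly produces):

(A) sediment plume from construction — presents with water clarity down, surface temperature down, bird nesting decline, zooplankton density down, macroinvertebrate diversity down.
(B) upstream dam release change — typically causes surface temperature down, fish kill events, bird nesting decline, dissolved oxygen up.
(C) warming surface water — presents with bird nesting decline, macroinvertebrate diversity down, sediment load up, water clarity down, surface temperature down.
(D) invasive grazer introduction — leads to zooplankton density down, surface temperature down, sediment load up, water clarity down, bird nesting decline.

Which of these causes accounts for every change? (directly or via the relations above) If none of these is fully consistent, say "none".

Checking each candidate against the observations:
(A) sediment plume from construction — does not account for sediment load up
(B) upstream dam release change — macroinvertebrate diversity down miss; surface temperature down match; bird nesting decline match; water clarity down miss; sediment load up miss; zooplankton density down miss
(C) warming surface water — accounts for every observation (zooplankton density down by sediment load up → zooplankton density down)
(D) invasive grazer introduction — does not account for macroinvertebrate diversity down
Only (C) is consistent with every observation.

C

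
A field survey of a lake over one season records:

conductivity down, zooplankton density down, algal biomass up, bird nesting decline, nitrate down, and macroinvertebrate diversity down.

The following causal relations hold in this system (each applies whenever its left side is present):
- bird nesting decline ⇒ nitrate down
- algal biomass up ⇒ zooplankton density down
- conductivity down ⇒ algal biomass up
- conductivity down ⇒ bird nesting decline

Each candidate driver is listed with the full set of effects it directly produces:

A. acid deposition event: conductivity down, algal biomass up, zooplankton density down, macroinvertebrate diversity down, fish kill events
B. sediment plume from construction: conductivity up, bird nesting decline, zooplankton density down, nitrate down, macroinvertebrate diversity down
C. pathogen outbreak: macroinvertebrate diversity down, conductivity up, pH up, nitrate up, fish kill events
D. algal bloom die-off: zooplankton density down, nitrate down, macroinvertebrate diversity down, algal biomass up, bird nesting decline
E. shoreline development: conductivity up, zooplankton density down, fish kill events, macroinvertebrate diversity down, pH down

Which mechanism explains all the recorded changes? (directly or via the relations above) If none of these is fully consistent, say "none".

A

For each candidate, compare predicted effects to what was observed:
(A) acid deposition event — conductivity down match; zooplankton density down match; algal biomass up match; bird nesting decline match (by conductivity down → bird nesting decline); nitrate down match (by conductivity down → bird nesting decline → nitrate down); macroinvertebrate diversity down match
(B) sediment plume from construction — conductivity down miss; zooplankton density down match; algal biomass up miss; bird nesting decline match; nitrate down match; macroinvertebrate diversity down match
(C) pathogen outbreak — conductivity down miss; zooplankton density down miss; algal biomass up miss; bird nesting decline miss; nitrate down miss; macroinvertebrate diversity down match
(D) algal bloom die-off — does not account for conductivity down
(E) shoreline development — fails on conductivity down, algal biomass up, bird nesting decline, nitrate down (predicts conductivity up, not conductivity down)
(A) is the only candidate with no mismatches.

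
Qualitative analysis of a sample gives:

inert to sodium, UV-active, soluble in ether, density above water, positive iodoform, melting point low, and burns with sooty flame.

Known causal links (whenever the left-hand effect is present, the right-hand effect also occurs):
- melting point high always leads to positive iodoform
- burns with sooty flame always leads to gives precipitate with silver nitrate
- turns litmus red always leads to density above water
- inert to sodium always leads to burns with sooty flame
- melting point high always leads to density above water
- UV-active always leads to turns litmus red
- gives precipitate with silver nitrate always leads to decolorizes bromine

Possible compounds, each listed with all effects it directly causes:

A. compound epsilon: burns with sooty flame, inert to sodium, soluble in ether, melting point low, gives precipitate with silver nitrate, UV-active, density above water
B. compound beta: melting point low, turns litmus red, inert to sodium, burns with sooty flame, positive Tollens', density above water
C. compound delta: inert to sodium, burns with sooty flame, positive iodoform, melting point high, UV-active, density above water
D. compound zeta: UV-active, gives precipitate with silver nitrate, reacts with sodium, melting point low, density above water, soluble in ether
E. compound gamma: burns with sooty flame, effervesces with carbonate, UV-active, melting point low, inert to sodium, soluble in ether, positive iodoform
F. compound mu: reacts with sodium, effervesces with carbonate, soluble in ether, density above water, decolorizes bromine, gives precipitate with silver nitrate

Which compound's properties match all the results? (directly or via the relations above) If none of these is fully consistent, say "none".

Testing each hypothesis:
(A) compound epsilon — does not account for positive iodoform
(B) compound beta — inert to sodium +; UV-active -; soluble in ether -; density above water +; positive iodoform -; melting point low +; burns with sooty flame +
(C) compound delta — fails on soluble in ether, melting point low (predicts melting point high, not melting point low)
(D) compound zeta — inert to sodium -; UV-active +; soluble in ether +; density above water +; positive iodoform -; melting point low +; burns with sooty flame -
(E) compound gamma — inert to sodium +; UV-active +; soluble in ether +; density above water + (by UV-active → turns litmus red → density above water); positive iodoform +; melting point low +; burns with sooty flame +
(F) compound mu — inert to sodium -; UV-active -; soluble in ether +; density above water +; positive iodoform -; melting point low -; burns with sooty flame -
(E) is the only candidate with no mismatches.

E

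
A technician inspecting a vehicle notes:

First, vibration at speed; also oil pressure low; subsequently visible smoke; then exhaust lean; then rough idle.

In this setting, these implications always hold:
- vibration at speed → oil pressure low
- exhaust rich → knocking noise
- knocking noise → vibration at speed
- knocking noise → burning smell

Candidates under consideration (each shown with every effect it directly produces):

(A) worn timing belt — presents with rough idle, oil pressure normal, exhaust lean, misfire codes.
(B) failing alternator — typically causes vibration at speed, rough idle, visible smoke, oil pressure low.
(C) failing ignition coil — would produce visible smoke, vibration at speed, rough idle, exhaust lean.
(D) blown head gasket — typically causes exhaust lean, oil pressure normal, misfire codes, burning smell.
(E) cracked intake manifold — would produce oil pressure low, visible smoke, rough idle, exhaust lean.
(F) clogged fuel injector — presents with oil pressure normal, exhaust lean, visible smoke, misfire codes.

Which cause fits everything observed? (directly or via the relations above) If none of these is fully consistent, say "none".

C

Testing each hypothesis:
(A) worn timing belt — vibration at speed -; oil pressure low -; visible smoke -; exhaust lean +; rough idle +
(B) failing alternator — vibration at speed +; oil pressure low +; visible smoke +; exhaust lean -; rough idle +
(C) failing ignition coil — accounts for every observation (oil pressure low via vibration at speed → oil pressure low)
(D) blown head gasket — vibration at speed -; oil pressure low -; visible smoke -; exhaust lean +; rough idle -
(E) cracked intake manifold — does not account for vibration at speed
(F) clogged fuel injector — vibration at speed -; oil pressure low -; visible smoke +; exhaust lean +; rough idle -
(C) alone accounts for all the evidence.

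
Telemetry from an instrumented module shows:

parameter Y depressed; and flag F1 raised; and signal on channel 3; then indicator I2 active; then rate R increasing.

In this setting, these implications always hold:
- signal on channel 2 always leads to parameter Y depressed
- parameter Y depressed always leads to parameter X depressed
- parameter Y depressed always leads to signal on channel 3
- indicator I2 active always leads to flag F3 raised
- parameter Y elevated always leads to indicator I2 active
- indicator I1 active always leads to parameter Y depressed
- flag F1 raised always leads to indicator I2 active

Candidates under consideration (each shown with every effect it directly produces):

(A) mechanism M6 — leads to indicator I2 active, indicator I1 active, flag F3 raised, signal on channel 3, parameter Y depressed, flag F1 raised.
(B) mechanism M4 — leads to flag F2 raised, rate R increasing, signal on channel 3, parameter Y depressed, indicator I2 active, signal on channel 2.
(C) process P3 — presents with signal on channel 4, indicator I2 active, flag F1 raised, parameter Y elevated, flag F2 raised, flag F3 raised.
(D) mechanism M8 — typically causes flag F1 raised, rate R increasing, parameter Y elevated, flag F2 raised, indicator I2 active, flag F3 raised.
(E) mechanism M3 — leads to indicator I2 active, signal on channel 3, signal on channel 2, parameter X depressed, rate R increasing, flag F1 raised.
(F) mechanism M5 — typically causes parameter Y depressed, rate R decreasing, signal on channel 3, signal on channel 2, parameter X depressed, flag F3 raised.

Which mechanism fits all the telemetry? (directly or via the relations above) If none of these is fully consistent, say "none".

E

Checking each candidate against the observations:
(A) mechanism M6 — does not account for rate R increasing
(B) mechanism M4 — parameter Y depressed +; flag F1 raised -; signal on channel 3 +; indicator I2 active +; rate R increasing +
(C) process P3 — parameter Y depressed -; flag F1 raised +; signal on channel 3 -; indicator I2 active +; rate R increasing -
(D) mechanism M8 — parameter Y depressed -; flag F1 raised +; signal on channel 3 -; indicator I2 active +; rate R increasing +
(E) mechanism M3 — accounts for every observation (parameter Y depressed via signal on channel 2 → parameter Y depressed)
(F) mechanism M5 — parameter Y depressed +; flag F1 raised -; signal on channel 3 +; indicator I2 active -; rate R increasing -
(E) is the only candidate with no mismatches.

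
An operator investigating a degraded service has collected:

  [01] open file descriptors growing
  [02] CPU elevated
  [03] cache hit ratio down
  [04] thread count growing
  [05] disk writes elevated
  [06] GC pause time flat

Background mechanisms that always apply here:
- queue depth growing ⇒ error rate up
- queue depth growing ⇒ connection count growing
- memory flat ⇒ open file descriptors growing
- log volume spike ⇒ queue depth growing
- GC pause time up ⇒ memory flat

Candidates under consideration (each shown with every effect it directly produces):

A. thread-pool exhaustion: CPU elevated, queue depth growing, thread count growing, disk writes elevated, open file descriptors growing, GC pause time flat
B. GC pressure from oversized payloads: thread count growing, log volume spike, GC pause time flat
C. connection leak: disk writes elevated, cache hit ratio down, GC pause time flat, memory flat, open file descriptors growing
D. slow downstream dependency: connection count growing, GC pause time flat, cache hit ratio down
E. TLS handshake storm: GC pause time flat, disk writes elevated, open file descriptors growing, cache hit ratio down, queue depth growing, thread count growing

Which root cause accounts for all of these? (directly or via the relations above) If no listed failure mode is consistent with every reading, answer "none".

Testing each hypothesis:
(A) thread-pool exhaustion — open file descriptors growing ✓; CPU elevated ✓; cache hit ratio down ✗; thread count growing ✓; disk writes elevated ✓; GC pause time flat ✓
(B) GC pressure from oversized payloads — does not account for open file descriptors growing, CPU elevated, cache hit ratio down, disk writes elevated
(C) connection leak — does not account for CPU elevated, thread count growing
(D) slow downstream dependency — open file descriptors growing ✗; CPU elevated ✗; cache hit ratio down ✓; thread count growing ✗; disk writes elevated ✗; GC pause time flat ✓
(E) TLS handshake storm — open file descriptors growing ✓; CPU elevated ✗; cache hit ratio down ✓; thread count growing ✓; disk writes elevated ✓; GC pause time flat ✓
None of the listed candidates fits everything.

none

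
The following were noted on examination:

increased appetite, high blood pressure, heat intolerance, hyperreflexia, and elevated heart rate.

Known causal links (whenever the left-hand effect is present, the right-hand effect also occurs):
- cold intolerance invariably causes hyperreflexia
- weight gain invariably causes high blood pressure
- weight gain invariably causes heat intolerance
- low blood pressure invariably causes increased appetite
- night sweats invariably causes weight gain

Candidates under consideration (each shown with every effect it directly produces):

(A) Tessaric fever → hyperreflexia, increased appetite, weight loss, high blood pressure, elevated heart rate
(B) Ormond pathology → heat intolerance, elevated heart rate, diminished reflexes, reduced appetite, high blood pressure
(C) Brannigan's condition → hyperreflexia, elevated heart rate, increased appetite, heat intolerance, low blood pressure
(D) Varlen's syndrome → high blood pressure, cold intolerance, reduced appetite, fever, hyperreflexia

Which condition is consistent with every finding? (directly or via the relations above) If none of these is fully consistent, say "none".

Testing each hypothesis:
(A) Tessaric fever — increased appetite ✓; high blood pressure ✓; heat intolerance ✗; hyperreflexia ✓; elevated heart rate ✓
(B) Ormond pathology — fails on increased appetite, hyperreflexia (predicts reduced appetite, not increased appetite; predicts diminished reflexes, not hyperreflexia)
(C) Brannigan's condition — fails on high blood pressure (predicts low blood pressure, not high blood pressure)
(D) Varlen's syndrome — increased appetite ✗; high blood pressure ✓; heat intolerance ✗; hyperreflexia ✓; elevated heart rate ✗
No candidate is consistent with all observations.

none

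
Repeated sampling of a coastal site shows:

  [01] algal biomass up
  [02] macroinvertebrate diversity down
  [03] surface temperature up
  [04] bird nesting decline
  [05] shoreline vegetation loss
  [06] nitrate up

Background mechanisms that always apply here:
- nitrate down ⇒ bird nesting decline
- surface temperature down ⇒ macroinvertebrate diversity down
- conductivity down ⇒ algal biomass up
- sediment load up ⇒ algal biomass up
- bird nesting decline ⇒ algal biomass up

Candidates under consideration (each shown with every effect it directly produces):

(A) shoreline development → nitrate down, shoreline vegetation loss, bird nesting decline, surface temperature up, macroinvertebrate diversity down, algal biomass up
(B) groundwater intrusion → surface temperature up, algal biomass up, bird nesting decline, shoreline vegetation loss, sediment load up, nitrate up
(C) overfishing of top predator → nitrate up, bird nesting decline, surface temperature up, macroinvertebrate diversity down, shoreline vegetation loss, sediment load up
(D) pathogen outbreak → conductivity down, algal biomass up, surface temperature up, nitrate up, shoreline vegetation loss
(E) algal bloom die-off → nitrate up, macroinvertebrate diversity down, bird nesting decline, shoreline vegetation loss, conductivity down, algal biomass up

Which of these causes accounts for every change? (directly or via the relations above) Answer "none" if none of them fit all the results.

Per-candidate check:
(A) shoreline development — fails on nitrate up (predicts nitrate down, not nitrate up)
(B) groundwater intrusion — does not account for macroinvertebrate diversity down
(C) overfishing of top predator — accounts for every observation (algal biomass up through sediment load up → algal biomass up)
(D) pathogen outbreak — algal biomass up ✓; macroinvertebrate diversity down ✗; surface temperature up ✓; bird nesting decline ✗; shoreline vegetation loss ✓; nitrate up ✓
(E) algal bloom die-off — algal biomass up ✓; macroinvertebrate diversity down ✓; surface temperature up ✗; bird nesting decline ✓; shoreline vegetation loss ✓; nitrate up ✓
(C) is the only candidate with no mismatches.

C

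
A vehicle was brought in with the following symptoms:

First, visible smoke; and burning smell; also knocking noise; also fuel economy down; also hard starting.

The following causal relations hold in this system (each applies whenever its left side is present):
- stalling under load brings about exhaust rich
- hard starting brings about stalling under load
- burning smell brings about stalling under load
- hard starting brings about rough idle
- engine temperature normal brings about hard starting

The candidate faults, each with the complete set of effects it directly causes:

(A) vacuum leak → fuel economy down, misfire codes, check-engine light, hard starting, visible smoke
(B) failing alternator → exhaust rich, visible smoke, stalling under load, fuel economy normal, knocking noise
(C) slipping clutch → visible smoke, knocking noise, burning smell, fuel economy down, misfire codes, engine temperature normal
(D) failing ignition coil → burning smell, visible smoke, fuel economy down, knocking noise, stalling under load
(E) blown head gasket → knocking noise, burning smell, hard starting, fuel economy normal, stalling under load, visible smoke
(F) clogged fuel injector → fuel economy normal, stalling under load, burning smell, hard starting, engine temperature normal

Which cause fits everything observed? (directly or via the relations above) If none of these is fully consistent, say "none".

For each candidate, compare predicted effects to what was observed:
(A) vacuum leak — visible smoke yes; burning smell NO; knocking noise NO; fuel economy down yes; hard starting yes
(B) failing alternator — visible smoke yes; burning smell NO; knocking noise yes; fuel economy down NO; hard starting NO
(C) slipping clutch — accounts for every observation (hard starting through engine temperature normal → hard starting)
(D) failing ignition coil — visible smoke yes; burning smell yes; knocking noise yes; fuel economy down yes; hard starting NO
(E) blown head gasket — visible smoke yes; burning smell yes; knocking noise yes; fuel economy down NO; hard starting yes
(F) clogged fuel injector — fails on visible smoke, knocking noise, fuel economy down (predicts fuel economy normal, not fuel economy down)
(C) alone accounts for all the evidence.

C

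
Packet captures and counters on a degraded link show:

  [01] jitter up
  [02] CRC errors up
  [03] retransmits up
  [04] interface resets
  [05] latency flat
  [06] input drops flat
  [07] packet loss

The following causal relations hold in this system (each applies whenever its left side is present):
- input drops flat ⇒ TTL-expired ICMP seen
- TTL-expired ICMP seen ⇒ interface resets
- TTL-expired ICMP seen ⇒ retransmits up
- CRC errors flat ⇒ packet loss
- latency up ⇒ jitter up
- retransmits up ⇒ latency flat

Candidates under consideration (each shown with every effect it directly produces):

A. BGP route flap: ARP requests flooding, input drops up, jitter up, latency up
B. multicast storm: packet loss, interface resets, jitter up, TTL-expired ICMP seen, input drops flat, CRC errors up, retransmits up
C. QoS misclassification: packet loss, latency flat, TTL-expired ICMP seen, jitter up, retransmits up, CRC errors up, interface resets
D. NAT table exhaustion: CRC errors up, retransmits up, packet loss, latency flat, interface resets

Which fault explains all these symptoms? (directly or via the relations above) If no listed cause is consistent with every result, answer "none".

B

Checking each candidate against the observations:
(A) BGP route flap — fails on CRC errors up, retransmits up, interface resets, latency flat, input drops flat, packet loss (predicts latency up, not latency flat; predicts input drops up, not input drops flat)
(B) multicast storm — jitter up ✓; CRC errors up ✓; retransmits up ✓; interface resets ✓; latency flat ✓ (through retransmits up → latency flat); input drops flat ✓; packet loss ✓
(C) QoS misclassification — does not account for input drops flat
(D) NAT table exhaustion — jitter up ✗; CRC errors up ✓; retransmits up ✓; interface resets ✓; latency flat ✓; input drops flat ✗; packet loss ✓
(B) alone accounts for all the evidence.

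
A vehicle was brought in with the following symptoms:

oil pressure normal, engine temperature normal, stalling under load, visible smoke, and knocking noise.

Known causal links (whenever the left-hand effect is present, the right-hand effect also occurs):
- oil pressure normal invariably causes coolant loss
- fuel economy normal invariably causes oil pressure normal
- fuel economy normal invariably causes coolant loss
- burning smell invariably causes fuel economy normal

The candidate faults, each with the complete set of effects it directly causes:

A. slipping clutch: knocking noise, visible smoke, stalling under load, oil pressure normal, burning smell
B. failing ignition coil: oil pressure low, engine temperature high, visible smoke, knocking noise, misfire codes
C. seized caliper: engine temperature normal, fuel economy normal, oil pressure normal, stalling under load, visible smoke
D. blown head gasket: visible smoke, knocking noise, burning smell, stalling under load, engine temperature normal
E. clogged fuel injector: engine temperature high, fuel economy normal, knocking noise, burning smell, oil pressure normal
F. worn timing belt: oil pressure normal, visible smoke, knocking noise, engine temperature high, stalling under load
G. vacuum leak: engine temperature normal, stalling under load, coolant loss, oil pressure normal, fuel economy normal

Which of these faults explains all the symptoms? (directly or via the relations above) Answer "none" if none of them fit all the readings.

Per-candidate check:
(A) slipping clutch — oil pressure normal yes; engine temperature normal NO; stalling under load yes; visible smoke yes; knocking noise yes
(B) failing ignition coil — oil pressure normal NO; engine temperature normal NO; stalling under load NO; visible smoke yes; knocking noise yes
(C) seized caliper — does not account for knocking noise
(D) blown head gasket — oil pressure normal yes (by burning smell → fuel economy normal → oil pressure normal); engine temperature normal yes; stalling under load yes; visible smoke yes; knocking noise yes
(E) clogged fuel injector — oil pressure normal yes; engine temperature normal NO; stalling under load NO; visible smoke NO; knocking noise yes
(F) worn timing belt — oil pressure normal yes; engine temperature normal NO; stalling under load yes; visible smoke yes; knocking noise yes
(G) vacuum leak — does not account for visible smoke, knocking noise
(D) alone accounts for all the evidence.

D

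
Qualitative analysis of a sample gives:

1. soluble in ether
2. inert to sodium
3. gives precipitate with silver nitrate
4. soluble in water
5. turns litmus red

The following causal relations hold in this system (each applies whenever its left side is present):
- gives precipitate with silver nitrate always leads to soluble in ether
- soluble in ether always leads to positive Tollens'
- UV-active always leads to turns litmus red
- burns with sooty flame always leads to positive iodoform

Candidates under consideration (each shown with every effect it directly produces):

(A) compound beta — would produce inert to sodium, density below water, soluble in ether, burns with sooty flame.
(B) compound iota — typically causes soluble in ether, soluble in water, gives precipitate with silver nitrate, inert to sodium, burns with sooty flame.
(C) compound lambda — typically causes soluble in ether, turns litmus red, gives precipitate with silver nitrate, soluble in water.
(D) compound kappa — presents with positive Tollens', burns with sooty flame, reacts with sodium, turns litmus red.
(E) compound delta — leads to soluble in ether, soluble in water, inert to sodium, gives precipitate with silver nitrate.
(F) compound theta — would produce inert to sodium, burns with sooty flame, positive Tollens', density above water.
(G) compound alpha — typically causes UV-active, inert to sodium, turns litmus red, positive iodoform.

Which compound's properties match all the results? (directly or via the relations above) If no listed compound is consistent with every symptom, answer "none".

Testing each hypothesis:
(A) compound beta — does not account for gives precipitate with silver nitrate, soluble in water, turns litmus red
(B) compound iota — does not account for turns litmus red
(C) compound lambda — does not account for inert to sodium
(D) compound kappa — soluble in ether -; inert to sodium -; gives precipitate with silver nitrate -; soluble in water -; turns litmus red +
(E) compound delta — does not account for turns litmus red
(F) compound theta — soluble in ether -; inert to sodium +; gives precipitate with silver nitrate -; soluble in water -; turns litmus red -
(G) compound alpha — does not account for soluble in ether, gives precipitate with silver nitrate, soluble in water
No candidate is consistent with all observations.

none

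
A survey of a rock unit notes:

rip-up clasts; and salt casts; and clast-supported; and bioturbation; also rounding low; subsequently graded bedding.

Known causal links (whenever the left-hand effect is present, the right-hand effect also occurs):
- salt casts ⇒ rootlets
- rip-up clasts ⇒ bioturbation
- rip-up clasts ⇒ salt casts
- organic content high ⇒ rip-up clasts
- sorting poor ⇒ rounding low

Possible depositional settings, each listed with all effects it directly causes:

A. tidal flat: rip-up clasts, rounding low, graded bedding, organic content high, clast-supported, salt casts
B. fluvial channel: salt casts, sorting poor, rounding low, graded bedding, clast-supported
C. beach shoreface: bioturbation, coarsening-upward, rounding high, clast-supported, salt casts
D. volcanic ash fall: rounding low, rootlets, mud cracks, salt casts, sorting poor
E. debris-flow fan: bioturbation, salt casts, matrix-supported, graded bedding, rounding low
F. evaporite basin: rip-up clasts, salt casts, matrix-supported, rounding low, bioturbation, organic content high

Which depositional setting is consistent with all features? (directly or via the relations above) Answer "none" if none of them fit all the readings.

For each candidate, compare predicted effects to what was observed:
(A) tidal flat — rip-up clasts ✓; salt casts ✓; clast-supported ✓; bioturbation ✓ (by rip-up clasts → bioturbation); rounding low ✓; graded bedding ✓
(B) fluvial channel — rip-up clasts ✗; salt casts ✓; clast-supported ✓; bioturbation ✗; rounding low ✓; graded bedding ✓
(C) beach shoreface — rip-up clasts ✗; salt casts ✓; clast-supported ✓; bioturbation ✓; rounding low ✗; graded bedding ✗
(D) volcanic ash fall — rip-up clasts ✗; salt casts ✓; clast-supported ✗; bioturbation ✗; rounding low ✓; graded bedding ✗
(E) debris-flow fan — rip-up clasts ✗; salt casts ✓; clast-supported ✗; bioturbation ✓; rounding low ✓; graded bedding ✓
(F) evaporite basin — rip-up clasts ✓; salt casts ✓; clast-supported ✗; bioturbation ✓; rounding low ✓; graded bedding ✗
Only (A) is consistent with every observation.

A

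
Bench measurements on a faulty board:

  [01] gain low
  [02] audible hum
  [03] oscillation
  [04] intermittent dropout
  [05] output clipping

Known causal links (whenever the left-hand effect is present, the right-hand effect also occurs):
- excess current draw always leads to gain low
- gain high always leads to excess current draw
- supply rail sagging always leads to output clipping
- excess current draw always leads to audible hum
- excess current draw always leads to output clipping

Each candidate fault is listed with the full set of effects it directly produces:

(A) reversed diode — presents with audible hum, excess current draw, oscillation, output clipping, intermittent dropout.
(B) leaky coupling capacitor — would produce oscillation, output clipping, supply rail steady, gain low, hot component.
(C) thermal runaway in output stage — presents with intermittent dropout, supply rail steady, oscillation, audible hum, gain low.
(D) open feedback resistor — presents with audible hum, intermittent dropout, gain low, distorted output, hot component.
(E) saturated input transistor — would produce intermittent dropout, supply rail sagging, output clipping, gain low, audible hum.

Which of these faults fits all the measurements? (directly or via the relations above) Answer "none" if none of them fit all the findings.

Per-candidate check:
(A) reversed diode — accounts for every observation (gain low via excess current draw → gain low)
(B) leaky coupling capacitor — does not account for audible hum, intermittent dropout
(C) thermal runaway in output stage — gain low ✓; audible hum ✓; oscillation ✓; intermittent dropout ✓; output clipping ✗
(D) open feedback resistor — gain low ✓; audible hum ✓; oscillation ✗; intermittent dropout ✓; output clipping ✗
(E) saturated input transistor — does not account for oscillation
Only (A) is consistent with every observation.

A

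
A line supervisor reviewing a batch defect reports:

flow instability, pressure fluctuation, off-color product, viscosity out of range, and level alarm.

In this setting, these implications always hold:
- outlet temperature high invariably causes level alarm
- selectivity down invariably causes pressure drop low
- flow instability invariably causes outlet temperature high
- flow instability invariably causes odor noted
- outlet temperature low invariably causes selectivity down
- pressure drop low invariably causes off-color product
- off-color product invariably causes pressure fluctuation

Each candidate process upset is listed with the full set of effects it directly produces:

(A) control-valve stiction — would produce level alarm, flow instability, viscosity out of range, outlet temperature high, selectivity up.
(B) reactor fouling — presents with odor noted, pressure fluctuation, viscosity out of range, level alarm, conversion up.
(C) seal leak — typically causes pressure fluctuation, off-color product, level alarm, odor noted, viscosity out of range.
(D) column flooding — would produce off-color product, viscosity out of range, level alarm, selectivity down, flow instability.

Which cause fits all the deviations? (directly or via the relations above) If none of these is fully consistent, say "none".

D

Per-candidate check:
(A) control-valve stiction — flow instability match; pressure fluctuation miss; off-color product miss; viscosity out of range match; level alarm match
(B) reactor fouling — flow instability miss; pressure fluctuation match; off-color product miss; viscosity out of range match; level alarm match
(C) seal leak — does not account for flow instability
(D) column flooding — accounts for every observation (pressure fluctuation by off-color product → pressure fluctuation)
(D) is the only candidate with no mismatches.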